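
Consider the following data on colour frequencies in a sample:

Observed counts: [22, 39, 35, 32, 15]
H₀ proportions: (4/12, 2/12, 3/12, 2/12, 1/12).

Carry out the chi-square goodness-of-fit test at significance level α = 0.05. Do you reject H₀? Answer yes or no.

reject H₀: yes

n = 143; E_i = n·p_i = [47.67, 23.83, 35.75, 23.83, 11.92]
χ² = (22−47.67)²/47.67 + (39−23.83)²/23.83 + (35−35.75)²/35.75 + (32−23.83)²/23.83 + (15−11.92)²/11.92 = 27.0839
df = 4
p-value (upper-tail) = 0.00002
At α=0.05: p < α → reject H₀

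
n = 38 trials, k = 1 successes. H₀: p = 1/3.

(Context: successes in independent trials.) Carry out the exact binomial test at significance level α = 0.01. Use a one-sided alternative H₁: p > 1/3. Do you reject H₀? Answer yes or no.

reject H₀: no

Exact binomial: n=38, k=1, p₀=1/3=0.3333
P(X≥1) from Σ C(n,i)·p₀^i·(1−p₀)^(n−i)
p-value (one-sided, H₁ greater) = 1.00000
At α=0.01: p ≥ α → fail to reject H₀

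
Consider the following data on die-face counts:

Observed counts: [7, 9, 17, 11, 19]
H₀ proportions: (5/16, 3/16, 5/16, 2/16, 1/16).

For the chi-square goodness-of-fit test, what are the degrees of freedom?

df = k − 1 = 5 − 1 = 4

degrees of freedom = 4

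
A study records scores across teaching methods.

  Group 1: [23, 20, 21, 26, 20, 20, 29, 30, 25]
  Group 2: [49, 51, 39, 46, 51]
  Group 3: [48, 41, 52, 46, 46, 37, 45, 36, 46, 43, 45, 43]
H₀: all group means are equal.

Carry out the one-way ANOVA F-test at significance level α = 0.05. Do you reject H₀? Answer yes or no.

Group means [23.78, 47.20, 44.00], grand mean 37.615
SSB = Σnᵢ(x̄ᵢ−x̄)² = 2671.798; SSW = ΣΣ(x−x̄ᵢ)² = 442.356
MSB = 2671.798/2 = 1335.8991; MSW = 442.356/23 = 19.2329
F = MSB/MSW = 69.4592
df = (2, 23)
p-value (upper-tail) = 0.00000
At α=0.05: p < α → reject H₀

reject H₀: yes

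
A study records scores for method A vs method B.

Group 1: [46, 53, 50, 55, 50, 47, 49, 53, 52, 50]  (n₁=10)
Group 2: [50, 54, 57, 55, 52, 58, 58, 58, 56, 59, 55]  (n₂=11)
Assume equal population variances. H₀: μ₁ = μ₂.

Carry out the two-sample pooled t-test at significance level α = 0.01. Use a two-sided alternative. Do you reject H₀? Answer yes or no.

x̄₁=50.500, s₁=2.799, n₁=10
x̄₂=55.636, s₂=2.803, n₂=11
s_p² = [9·2.799² + 10·2.803²]/19 = 7.8445
SE = √(s_p²·(1/10+1/11)) = 1.2238
t = (50.500−55.636)/1.2238 = -4.1972
df = 19
p-value (two-sided) = 0.00049
At α=0.01: p < α → reject H₀

reject H₀: yes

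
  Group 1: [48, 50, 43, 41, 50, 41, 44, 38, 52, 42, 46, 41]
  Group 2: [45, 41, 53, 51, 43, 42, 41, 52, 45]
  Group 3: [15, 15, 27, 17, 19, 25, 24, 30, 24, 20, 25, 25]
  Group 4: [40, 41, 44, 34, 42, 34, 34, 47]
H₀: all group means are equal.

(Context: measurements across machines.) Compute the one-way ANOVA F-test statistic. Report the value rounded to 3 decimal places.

test statistic = 60.140

Group means [44.67, 45.89, 22.17, 39.50], grand mean 37.341
SSB = Σnᵢ(x̄ᵢ−x̄)² = 4101.997; SSW = ΣΣ(x−x̄ᵢ)² = 841.222
MSB = 4101.997/3 = 1367.3324; MSW = 841.222/37 = 22.7357
F = MSB/MSW = 60.1402
df = (3, 37)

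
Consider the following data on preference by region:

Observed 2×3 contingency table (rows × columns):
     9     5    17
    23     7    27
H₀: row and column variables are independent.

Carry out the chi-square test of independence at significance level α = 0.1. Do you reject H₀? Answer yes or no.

Row totals [31, 57], col totals [32, 12, 44], n=88
χ² = (9−11.27)²/11.27 + (5−4.23)²/4.23 + (17−15.50)²/15.50 + (23−20.73)²/20.73 + (7−7.77)²/7.77 + (27−28.50)²/28.50 = 1.1496
df = 2
p-value (upper-tail) = 0.56282
At α=0.1: p ≥ α → fail to reject H₀

reject H₀: no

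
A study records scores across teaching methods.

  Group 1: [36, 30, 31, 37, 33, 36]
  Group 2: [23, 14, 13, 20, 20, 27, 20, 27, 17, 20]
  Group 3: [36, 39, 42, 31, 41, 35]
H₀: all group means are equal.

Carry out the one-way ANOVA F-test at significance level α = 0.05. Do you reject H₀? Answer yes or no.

Group means [33.83, 20.10, 37.33], grand mean 28.545
SSB = Σnᵢ(x̄ᵢ−x̄)² = 1344.388; SSW = ΣΣ(x−x̄ᵢ)² = 329.067
MSB = 1344.388/2 = 672.1939; MSW = 329.067/19 = 17.3193
F = MSB/MSW = 38.8118
df = (2, 19)
p-value (upper-tail) = 0.00000
At α=0.05: p < α → reject H₀

reject H₀: yes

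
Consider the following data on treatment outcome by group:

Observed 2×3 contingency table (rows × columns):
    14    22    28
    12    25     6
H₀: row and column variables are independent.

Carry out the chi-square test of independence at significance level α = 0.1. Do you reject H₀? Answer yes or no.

reject H₀: yes

Row totals [64, 43], col totals [26, 47, 34], n=107
χ² = (14−15.55)²/15.55 + (22−28.11)²/28.11 + (28−20.34)²/20.34 + (12−10.45)²/10.45 + (25−18.89)²/18.89 + (6−13.66)²/13.66 = 10.8781
df = 2
p-value (upper-tail) = 0.00434
At α=0.1: p < α → reject H₀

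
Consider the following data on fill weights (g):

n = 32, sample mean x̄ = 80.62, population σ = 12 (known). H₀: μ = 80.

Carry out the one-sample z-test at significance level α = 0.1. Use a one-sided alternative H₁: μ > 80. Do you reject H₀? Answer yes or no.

reject H₀: no

SE = σ/√n = 12/√32 = 2.1213
z = (x̄−μ₀)/SE = (80.62−80)/2.1213 = 0.2923
p-value (one-sided, H₁ greater) = 0.38504
At α=0.1: p ≥ α → fail to reject H₀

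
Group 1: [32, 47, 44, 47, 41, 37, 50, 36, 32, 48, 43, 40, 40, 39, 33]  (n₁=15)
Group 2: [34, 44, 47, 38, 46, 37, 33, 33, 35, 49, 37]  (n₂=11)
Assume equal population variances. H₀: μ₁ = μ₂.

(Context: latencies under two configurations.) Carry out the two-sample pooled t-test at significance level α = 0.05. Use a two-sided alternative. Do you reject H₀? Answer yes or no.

x̄₁=40.600, s₁=5.889, n₁=15
x̄₂=39.364, s₂=5.988, n₂=11
s_p² = [14·5.889² + 10·5.988²]/24 = 35.1727
SE = √(s_p²·(1/15+1/11)) = 2.3542
t = (40.600−39.364)/2.3542 = 0.5252
df = 24
p-value (two-sided) = 0.60428
At α=0.05: p ≥ α → fail to reject H₀

reject H₀: no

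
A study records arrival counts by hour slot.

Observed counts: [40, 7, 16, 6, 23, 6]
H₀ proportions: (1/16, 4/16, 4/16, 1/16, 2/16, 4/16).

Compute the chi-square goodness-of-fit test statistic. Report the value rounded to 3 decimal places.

n = 98; E_i = n·p_i = [6.12, 24.50, 24.50, 6.12, 12.25, 24.50]
χ² = (40−6.12)²/6.12 + (7−24.50)²/24.50 + (16−24.50)²/24.50 + (6−6.12)²/6.12 + (23−12.25)²/12.25 + (6−24.50)²/24.50 = 226.2041
df = 5

test statistic = 226.204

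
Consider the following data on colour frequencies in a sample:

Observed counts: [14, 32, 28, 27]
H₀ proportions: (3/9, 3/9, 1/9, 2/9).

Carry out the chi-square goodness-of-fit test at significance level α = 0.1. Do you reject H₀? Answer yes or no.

n = 101; E_i = n·p_i = [33.67, 33.67, 11.22, 22.44]
χ² = (14−33.67)²/33.67 + (32−33.67)²/33.67 + (28−11.22)²/11.22 + (27−22.44)²/22.44 = 37.5792
df = 3
p-value (upper-tail) = 0.00000
At α=0.1: p < α → reject H₀

reject H₀: yes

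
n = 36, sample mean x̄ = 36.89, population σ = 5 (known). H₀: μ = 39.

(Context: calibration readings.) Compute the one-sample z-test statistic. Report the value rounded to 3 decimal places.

SE = σ/√n = 5/√36 = 0.8333
z = (x̄−μ₀)/SE = (36.89−39)/0.8333 = -2.5320

test statistic = -2.532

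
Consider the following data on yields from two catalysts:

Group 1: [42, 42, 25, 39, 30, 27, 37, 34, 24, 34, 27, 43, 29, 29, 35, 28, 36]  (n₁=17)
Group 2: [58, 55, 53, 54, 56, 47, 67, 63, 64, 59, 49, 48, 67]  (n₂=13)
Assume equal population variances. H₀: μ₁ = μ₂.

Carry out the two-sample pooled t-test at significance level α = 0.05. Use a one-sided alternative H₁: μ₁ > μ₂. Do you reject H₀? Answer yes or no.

x̄₁=33.000, s₁=6.185, n₁=17
x̄₂=56.923, s₂=6.861, n₂=13
s_p² = [16·6.185² + 12·6.861²]/28 = 42.0330
SE = √(s_p²·(1/17+1/13)) = 2.3887
t = (33.000−56.923)/2.3887 = -10.0152
df = 28
p-value (one-sided, H₁ greater) = 1.00000
At α=0.05: p ≥ α → fail to reject H₀

reject H₀: no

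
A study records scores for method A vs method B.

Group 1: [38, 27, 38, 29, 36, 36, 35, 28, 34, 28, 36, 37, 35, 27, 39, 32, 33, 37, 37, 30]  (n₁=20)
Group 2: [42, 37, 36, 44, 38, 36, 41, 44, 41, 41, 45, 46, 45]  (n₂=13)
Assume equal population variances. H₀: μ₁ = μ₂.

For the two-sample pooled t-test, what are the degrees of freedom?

df = n₁ + n₂ − 2 = 20 + 13 − 2 = 31

degrees of freedom = 31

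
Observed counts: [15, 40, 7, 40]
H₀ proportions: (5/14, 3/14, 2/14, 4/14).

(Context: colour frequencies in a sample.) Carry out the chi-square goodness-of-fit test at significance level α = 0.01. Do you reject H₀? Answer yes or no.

n = 102; E_i = n·p_i = [36.43, 21.86, 14.57, 29.14]
χ² = (15−36.43)²/36.43 + (40−21.86)²/21.86 + (7−14.57)²/14.57 + (40−29.14)²/29.14 = 35.6438
df = 3
p-value (upper-tail) = 0.00000
At α=0.01: p < α → reject H₀

reject H₀: yes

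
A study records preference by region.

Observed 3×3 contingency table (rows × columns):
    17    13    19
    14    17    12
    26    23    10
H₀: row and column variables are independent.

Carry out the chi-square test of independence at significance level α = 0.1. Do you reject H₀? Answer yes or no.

reject H₀: no

Row totals [49, 43, 59], col totals [57, 53, 41], n=151
χ² = (17−18.50)²/18.50 + (13−17.20)²/17.20 + (19−13.30)²/13.30 + (14−16.23)²/16.23 + (17−15.09)²/15.09 + (12−11.68)²/11.68 + (26−22.27)²/22.27 + (23−20.71)²/20.71 + (10−16.02)²/16.02 = 7.2809
df = 4
p-value (upper-tail) = 0.12177
At α=0.1: p ≥ α → fail to reject H₀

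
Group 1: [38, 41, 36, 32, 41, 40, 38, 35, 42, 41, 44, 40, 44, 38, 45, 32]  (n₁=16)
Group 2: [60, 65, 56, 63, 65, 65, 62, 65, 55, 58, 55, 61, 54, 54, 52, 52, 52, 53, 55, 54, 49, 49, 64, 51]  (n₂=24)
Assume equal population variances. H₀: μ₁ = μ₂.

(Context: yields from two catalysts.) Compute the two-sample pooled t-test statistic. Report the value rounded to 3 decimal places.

test statistic = -11.234

x̄₁=39.188, s₁=3.953, n₁=16
x̄₂=57.042, s₂=5.465, n₂=24
s_p² = [15·3.953² + 23·5.465²]/38 = 24.2473
SE = √(s_p²·(1/16+1/24)) = 1.5893
t = (39.188−57.042)/1.5893 = -11.2342
df = 38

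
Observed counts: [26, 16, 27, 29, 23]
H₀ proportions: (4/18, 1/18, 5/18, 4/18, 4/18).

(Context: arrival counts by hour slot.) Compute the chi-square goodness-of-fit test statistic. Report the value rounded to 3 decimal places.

test statistic = 14.863

n = 121; E_i = n·p_i = [26.89, 6.72, 33.61, 26.89, 26.89]
χ² = (26−26.89)²/26.89 + (16−6.72)²/6.72 + (27−33.61)²/33.61 + (29−26.89)²/26.89 + (23−26.89)²/26.89 = 14.8628
df = 4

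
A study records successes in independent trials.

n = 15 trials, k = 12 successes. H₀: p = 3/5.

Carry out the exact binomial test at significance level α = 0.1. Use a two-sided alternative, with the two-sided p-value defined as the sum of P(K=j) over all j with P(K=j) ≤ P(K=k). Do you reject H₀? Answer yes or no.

reject H₀: no

Exact binomial: n=15, k=12, p₀=3/5=0.6000
P(X=j) = C(n,j)·p₀^j·(1−p₀)^(n−j); p = Σ P(X=j) over j with P(X=j) ≤ P(X=12)
p-value (two-sided) = 0.18555
At α=0.1: p ≥ α → fail to reject H₀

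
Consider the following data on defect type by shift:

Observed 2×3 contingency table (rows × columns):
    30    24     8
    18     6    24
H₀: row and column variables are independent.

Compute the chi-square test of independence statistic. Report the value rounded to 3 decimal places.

Row totals [62, 48], col totals [48, 30, 32], n=110
χ² = (30−27.05)²/27.05 + (24−16.91)²/16.91 + (8−18.04)²/18.04 + (18−20.95)²/20.95 + (6−13.09)²/13.09 + (24−13.96)²/13.96 = 20.3478
df = 2

test statistic = 20.348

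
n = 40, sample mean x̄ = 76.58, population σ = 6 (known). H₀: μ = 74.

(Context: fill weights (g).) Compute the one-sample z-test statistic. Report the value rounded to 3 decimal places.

SE = σ/√n = 6/√40 = 0.9487
z = (x̄−μ₀)/SE = (76.58−74)/0.9487 = 2.7196

test statistic = 2.720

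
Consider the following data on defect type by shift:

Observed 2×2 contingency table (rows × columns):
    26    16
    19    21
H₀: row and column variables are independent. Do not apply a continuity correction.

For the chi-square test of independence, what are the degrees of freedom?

df = (r−1)(c−1) = (2−1)·(2−1) = 1

degrees of freedom = 1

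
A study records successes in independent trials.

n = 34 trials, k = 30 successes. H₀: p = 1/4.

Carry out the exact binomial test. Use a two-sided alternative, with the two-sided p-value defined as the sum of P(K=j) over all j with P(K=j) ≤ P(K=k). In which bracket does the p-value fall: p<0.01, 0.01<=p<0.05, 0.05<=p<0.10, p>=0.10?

p-value bracket: p<0.01

Exact binomial: n=34, k=30, p₀=1/4=0.2500
P(X=j) = C(n,j)·p₀^j·(1−p₀)^(n−j); p = Σ P(X=j) over j with P(X=j) ≤ P(X=30)
p-value (two-sided) = 0.00000
→ bracket: p<0.01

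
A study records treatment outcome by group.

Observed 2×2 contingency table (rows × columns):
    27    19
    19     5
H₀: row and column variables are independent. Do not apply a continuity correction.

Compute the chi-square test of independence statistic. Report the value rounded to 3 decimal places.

Row totals [46, 24], col totals [46, 24], n=70
χ² = (27−30.23)²/30.23 + (19−15.77)²/15.77 + (19−15.77)²/15.77 + (5−8.23)²/8.23 = 2.9334
df = 1

test statistic = 2.933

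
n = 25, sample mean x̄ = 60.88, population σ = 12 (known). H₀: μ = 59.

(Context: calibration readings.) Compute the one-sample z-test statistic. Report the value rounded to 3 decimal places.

SE = σ/√n = 12/√25 = 2.4000
z = (x̄−μ₀)/SE = (60.88−59)/2.4000 = 0.7833

test statistic = 0.783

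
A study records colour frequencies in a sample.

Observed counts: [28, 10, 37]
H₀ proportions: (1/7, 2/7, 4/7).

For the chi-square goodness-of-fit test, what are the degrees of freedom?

df = k − 1 = 3 − 1 = 2

degrees of freedom = 2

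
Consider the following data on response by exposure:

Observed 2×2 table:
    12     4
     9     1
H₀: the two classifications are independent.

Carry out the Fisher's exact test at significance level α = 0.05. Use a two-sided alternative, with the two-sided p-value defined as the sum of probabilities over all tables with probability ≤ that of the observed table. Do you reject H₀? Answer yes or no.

Margins: r₁=16, r₂=10, c₁=21, c₂=5, n=26
p_obs = C(16,12)·C(10,9)/C(26,21); sum pmf over tables with pmf ≤ p_obs
p-value (two-sided) = 0.61690
At α=0.05: p ≥ α → fail to reject H₀

reject H₀: no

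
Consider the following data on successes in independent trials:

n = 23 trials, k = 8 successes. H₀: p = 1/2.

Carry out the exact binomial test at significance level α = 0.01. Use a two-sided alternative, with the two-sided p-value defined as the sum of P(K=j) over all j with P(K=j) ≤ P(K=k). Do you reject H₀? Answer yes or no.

Exact binomial: n=23, k=8, p₀=1/2=0.5000
P(X=j) = C(n,j)·p₀^j·(1−p₀)^(n−j); p = Σ P(X=j) over j with P(X=j) ≤ P(X=8)
p-value (two-sided) = 0.21004
At α=0.01: p ≥ α → fail to reject H₀

reject H₀: no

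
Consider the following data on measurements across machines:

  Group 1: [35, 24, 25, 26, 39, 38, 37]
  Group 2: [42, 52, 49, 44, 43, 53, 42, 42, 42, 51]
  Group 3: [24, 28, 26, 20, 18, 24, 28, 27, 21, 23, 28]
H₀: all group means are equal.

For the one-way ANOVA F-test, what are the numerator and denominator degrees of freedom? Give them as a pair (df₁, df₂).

degrees of freedom = [2, 25]

k = 3 groups, N = 28 total
df = (k−1, N−k) = (3−1, 28−3) = (2, 25)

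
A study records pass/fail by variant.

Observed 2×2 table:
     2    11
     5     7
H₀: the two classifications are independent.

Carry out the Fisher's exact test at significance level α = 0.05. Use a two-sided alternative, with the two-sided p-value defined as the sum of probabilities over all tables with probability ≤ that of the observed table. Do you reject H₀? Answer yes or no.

reject H₀: no

Margins: r₁=13, r₂=12, c₁=7, c₂=18, n=25
p_obs = C(13,2)·C(12,5)/C(25,7); sum pmf over tables with pmf ≤ p_obs
p-value (two-sided) = 0.20156
At α=0.05: p ≥ α → fail to reject H₀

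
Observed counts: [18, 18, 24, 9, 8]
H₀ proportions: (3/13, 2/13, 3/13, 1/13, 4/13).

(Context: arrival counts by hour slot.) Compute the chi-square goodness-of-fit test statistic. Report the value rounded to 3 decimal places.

test statistic = 17.377

n = 77; E_i = n·p_i = [17.77, 11.85, 17.77, 5.92, 23.69]
χ² = (18−17.77)²/17.77 + (18−11.85)²/11.85 + (24−17.77)²/17.77 + (9−5.92)²/5.92 + (8−23.69)²/23.69 = 17.3766
df = 4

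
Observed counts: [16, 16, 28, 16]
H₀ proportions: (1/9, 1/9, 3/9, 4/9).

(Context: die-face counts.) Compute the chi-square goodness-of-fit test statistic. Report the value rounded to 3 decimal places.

n = 76; E_i = n·p_i = [8.44, 8.44, 25.33, 33.78]
χ² = (16−8.44)²/8.44 + (16−8.44)²/8.44 + (28−25.33)²/25.33 + (16−33.78)²/33.78 = 23.1579
df = 3

test statistic = 23.158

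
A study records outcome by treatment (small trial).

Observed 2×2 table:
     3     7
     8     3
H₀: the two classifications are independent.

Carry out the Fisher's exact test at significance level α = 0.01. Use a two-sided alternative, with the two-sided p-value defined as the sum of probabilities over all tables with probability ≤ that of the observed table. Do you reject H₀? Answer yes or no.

reject H₀: no

Margins: r₁=10, r₂=11, c₁=11, c₂=10, n=21
p_obs = C(10,3)·C(11,8)/C(21,11); sum pmf over tables with pmf ≤ p_obs
p-value (two-sided) = 0.08611
At α=0.01: p ≥ α → fail to reject H₀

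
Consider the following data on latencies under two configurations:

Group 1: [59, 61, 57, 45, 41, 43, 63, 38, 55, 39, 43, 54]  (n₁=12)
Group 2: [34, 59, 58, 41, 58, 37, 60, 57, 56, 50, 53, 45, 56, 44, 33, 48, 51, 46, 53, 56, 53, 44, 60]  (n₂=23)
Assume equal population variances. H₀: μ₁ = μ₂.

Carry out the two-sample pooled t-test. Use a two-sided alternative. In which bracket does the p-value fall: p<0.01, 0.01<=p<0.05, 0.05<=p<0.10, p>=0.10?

p-value bracket: p>=0.10

x̄₁=49.833, s₁=9.193, n₁=12
x̄₂=50.087, s₂=8.273, n₂=23
s_p² = [11·9.193² + 22·8.273²]/33 = 73.8028
SE = √(s_p²·(1/12+1/23)) = 3.0593
t = (49.833−50.087)/3.0593 = -0.0829
df = 33
p-value (two-sided) = 0.93443
→ bracket: p>=0.10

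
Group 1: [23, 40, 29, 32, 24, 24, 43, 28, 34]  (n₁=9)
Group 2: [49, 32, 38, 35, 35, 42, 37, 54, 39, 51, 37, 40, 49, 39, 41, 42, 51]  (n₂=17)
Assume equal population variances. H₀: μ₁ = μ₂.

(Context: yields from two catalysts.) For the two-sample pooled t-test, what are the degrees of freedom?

df = n₁ + n₂ − 2 = 9 + 17 − 2 = 24

degrees of freedom = 24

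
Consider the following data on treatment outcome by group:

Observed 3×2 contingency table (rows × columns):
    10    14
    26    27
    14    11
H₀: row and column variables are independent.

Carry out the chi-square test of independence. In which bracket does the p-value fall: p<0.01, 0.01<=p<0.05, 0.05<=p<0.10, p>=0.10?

Row totals [24, 53, 25], col totals [50, 52], n=102
χ² = (10−11.76)²/11.76 + (14−12.24)²/12.24 + (26−25.98)²/25.98 + (27−27.02)²/27.02 + (14−12.25)²/12.25 + (11−12.75)²/12.75 = 1.0067
df = 2
p-value (upper-tail) = 0.60450
→ bracket: p>=0.10

p-value bracket: p>=0.10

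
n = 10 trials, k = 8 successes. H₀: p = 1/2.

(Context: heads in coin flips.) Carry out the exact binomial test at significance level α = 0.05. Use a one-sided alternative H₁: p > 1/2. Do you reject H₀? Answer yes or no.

Exact binomial: n=10, k=8, p₀=1/2=0.5000
P(X≥8) from Σ C(n,i)·p₀^i·(1−p₀)^(n−i)
p-value (one-sided, H₁ greater) = 0.05469
At α=0.05: p ≥ α → fail to reject H₀

reject H₀: no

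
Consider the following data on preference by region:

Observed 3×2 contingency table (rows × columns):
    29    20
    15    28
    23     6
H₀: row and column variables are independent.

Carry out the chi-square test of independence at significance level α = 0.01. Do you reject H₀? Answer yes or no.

reject H₀: yes

Row totals [49, 43, 29], col totals [67, 54], n=121
χ² = (29−27.13)²/27.13 + (20−21.87)²/21.87 + (15−23.81)²/23.81 + (28−19.19)²/19.19 + (23−16.06)²/16.06 + (6−12.94)²/12.94 = 14.3174
df = 2
p-value (upper-tail) = 0.00078
At α=0.01: p < α → reject H₀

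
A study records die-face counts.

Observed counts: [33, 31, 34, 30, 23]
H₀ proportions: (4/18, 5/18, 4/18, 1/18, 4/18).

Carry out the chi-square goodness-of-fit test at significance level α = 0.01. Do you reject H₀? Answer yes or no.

n = 151; E_i = n·p_i = [33.56, 41.94, 33.56, 8.39, 33.56]
χ² = (33−33.56)²/33.56 + (31−41.94)²/41.94 + (34−33.56)²/33.56 + (30−8.39)²/8.39 + (23−33.56)²/33.56 = 61.8649
df = 4
p-value (upper-tail) = 0.00000
At α=0.01: p < α → reject H₀

reject H₀: yes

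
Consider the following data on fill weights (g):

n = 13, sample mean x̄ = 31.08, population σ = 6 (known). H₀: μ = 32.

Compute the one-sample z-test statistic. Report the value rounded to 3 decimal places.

SE = σ/√n = 6/√13 = 1.6641
z = (x̄−μ₀)/SE = (31.08−32)/1.6641 = -0.5529

test statistic = -0.553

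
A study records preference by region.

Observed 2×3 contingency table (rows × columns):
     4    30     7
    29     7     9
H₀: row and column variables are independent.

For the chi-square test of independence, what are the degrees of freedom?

degrees of freedom = 2

df = (r−1)(c−1) = (2−1)·(3−1) = 2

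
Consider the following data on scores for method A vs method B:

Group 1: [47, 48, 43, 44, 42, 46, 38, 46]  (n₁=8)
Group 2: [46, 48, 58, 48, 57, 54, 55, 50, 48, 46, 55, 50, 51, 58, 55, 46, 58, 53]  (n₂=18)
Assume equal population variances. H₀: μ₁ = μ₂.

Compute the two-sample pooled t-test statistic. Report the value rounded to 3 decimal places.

test statistic = -4.448

x̄₁=44.250, s₁=3.240, n₁=8
x̄₂=52.000, s₂=4.406, n₂=18
s_p² = [7·3.240² + 17·4.406²]/24 = 16.8125
SE = √(s_p²·(1/8+1/18)) = 1.7423
t = (44.250−52.000)/1.7423 = -4.4482
df = 24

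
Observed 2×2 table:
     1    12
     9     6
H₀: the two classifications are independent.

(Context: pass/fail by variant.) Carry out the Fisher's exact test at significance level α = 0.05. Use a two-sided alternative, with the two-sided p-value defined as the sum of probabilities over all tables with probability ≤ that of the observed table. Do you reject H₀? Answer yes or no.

Margins: r₁=13, r₂=15, c₁=10, c₂=18, n=28
p_obs = C(13,1)·C(15,9)/C(28,10); sum pmf over tables with pmf ≤ p_obs
p-value (two-sided) = 0.00603
At α=0.05: p < α → reject H₀

reject H₀: yes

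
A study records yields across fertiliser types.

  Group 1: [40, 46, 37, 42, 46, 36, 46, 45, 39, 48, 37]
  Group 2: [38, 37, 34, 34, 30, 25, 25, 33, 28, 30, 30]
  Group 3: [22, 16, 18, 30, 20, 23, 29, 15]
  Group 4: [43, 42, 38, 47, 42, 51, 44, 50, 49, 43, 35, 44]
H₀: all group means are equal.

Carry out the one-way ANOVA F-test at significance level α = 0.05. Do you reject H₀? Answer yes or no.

Group means [42.00, 31.27, 21.62, 44.00], grand mean 35.881
SSB = Σnᵢ(x̄ᵢ−x̄)² = 3062.348; SSW = ΣΣ(x−x̄ᵢ)² = 846.057
MSB = 3062.348/3 = 1020.7826; MSW = 846.057/38 = 22.2647
F = MSB/MSW = 45.8477
df = (3, 38)
p-value (upper-tail) = 0.00000
At α=0.05: p < α → reject H₀

reject H₀: yes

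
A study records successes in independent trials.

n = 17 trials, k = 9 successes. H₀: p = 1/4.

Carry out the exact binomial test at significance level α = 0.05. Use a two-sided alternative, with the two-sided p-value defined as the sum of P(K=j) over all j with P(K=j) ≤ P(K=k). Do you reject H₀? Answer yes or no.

reject H₀: yes

Exact binomial: n=17, k=9, p₀=1/4=0.2500
P(X=j) = C(n,j)·p₀^j·(1−p₀)^(n−j); p = Σ P(X=j) over j with P(X=j) ≤ P(X=9)
p-value (two-sided) = 0.01990
At α=0.05: p < α → reject H₀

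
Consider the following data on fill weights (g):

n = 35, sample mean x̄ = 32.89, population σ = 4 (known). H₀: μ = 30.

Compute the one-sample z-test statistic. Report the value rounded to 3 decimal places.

test statistic = 4.274

SE = σ/√n = 4/√35 = 0.6761
z = (x̄−μ₀)/SE = (32.89−30)/0.6761 = 4.2744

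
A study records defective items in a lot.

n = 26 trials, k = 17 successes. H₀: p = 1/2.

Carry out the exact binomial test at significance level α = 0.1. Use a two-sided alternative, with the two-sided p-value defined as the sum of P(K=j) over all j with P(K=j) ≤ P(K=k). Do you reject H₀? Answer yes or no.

reject H₀: no

Exact binomial: n=26, k=17, p₀=1/2=0.5000
P(X=j) = C(n,j)·p₀^j·(1−p₀)^(n−j); p = Σ P(X=j) over j with P(X=j) ≤ P(X=17)
p-value (two-sided) = 0.16864
At α=0.1: p ≥ α → fail to reject H₀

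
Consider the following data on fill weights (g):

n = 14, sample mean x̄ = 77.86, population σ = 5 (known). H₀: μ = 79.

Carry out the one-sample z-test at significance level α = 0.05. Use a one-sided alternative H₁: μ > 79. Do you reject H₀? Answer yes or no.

reject H₀: no

SE = σ/√n = 5/√14 = 1.3363
z = (x̄−μ₀)/SE = (77.86−79)/1.3363 = -0.8531
p-value (one-sided, H₁ greater) = 0.80320
At α=0.05: p ≥ α → fail to reject H₀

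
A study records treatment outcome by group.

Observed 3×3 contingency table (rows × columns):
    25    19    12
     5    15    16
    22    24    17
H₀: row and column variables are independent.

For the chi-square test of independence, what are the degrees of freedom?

degrees of freedom = 4

df = (r−1)(c−1) = (3−1)·(3−1) = 4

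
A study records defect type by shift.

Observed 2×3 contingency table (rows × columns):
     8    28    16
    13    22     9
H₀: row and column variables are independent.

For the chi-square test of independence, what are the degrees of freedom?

df = (r−1)(c−1) = (2−1)·(3−1) = 2

degrees of freedom = 2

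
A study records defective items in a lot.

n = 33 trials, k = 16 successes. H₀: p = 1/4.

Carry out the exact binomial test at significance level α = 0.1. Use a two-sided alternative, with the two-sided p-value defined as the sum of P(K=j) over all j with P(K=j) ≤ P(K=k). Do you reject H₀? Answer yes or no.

reject H₀: yes

Exact binomial: n=33, k=16, p₀=1/4=0.2500
P(X=j) = C(n,j)·p₀^j·(1−p₀)^(n−j); p = Σ P(X=j) over j with P(X=j) ≤ P(X=16)
p-value (two-sided) = 0.00390
At α=0.1: p < α → reject H₀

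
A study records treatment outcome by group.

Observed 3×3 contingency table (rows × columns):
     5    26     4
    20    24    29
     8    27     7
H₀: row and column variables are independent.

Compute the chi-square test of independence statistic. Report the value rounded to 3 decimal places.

Row totals [35, 73, 42], col totals [33, 77, 40], n=150
χ² = (5−7.70)²/7.70 + (26−17.97)²/17.97 + (4−9.33)²/9.33 + (20−16.06)²/16.06 + (24−37.47)²/37.47 + (29−19.47)²/19.47 + (8−9.24)²/9.24 + (27−21.56)²/21.56 + (7−11.20)²/11.20 = 21.1799
df = 4

test statistic = 21.180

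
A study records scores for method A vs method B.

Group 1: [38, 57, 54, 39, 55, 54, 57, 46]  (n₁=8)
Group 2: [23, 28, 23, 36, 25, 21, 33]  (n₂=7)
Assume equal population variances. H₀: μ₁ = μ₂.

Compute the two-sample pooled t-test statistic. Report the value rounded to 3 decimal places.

x̄₁=50.000, s₁=7.892, n₁=8
x̄₂=27.000, s₂=5.627, n₂=7
s_p² = [7·7.892² + 6·5.627²]/13 = 48.1538
SE = √(s_p²·(1/8+1/7)) = 3.5914
t = (50.000−27.000)/3.5914 = 6.4041
df = 13

test statistic = 6.404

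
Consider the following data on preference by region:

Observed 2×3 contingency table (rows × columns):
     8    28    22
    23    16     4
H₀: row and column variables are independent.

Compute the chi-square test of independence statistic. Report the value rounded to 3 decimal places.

test statistic = 21.233

Row totals [58, 43], col totals [31, 44, 26], n=101
χ² = (8−17.80)²/17.80 + (28−25.27)²/25.27 + (22−14.93)²/14.93 + (23−13.20)²/13.20 + (16−18.73)²/18.73 + (4−11.07)²/11.07 = 21.2329
df = 2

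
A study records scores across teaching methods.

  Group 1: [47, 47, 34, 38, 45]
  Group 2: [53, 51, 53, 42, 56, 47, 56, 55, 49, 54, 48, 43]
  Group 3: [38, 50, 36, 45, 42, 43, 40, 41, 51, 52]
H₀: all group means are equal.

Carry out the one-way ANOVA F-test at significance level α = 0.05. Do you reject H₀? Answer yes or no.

Group means [42.20, 50.58, 43.80], grand mean 46.519
SSB = Σnᵢ(x̄ᵢ−x̄)² = 365.424; SSW = ΣΣ(x−x̄ᵢ)² = 673.317
MSB = 365.424/2 = 182.7120; MSW = 673.317/24 = 28.0549
F = MSB/MSW = 6.5127
df = (2, 24)
p-value (upper-tail) = 0.00550
At α=0.05: p < α → reject H₀

reject H₀: yes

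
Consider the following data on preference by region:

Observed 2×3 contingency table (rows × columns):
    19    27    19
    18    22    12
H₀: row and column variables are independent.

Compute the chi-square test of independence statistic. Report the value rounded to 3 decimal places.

test statistic = 0.682

Row totals [65, 52], col totals [37, 49, 31], n=117
χ² = (19−20.56)²/20.56 + (27−27.22)²/27.22 + (19−17.22)²/17.22 + (18−16.44)²/16.44 + (22−21.78)²/21.78 + (12−13.78)²/13.78 = 0.6818
df = 2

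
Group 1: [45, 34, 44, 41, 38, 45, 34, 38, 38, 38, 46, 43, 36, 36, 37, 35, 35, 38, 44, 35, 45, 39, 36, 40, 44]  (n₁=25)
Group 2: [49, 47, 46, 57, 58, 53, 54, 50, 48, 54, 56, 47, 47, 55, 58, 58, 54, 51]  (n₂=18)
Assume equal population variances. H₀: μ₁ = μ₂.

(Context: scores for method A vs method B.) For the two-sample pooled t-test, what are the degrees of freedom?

degrees of freedom = 41

df = n₁ + n₂ − 2 = 25 + 18 − 2 = 41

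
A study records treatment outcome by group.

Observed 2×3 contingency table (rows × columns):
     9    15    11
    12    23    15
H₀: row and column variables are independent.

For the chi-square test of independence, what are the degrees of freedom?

degrees of freedom = 2

df = (r−1)(c−1) = (2−1)·(3−1) = 2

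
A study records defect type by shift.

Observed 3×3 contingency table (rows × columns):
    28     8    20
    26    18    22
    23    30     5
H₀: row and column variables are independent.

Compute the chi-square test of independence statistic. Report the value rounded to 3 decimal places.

Row totals [56, 66, 58], col totals [77, 56, 47], n=180
χ² = (28−23.96)²/23.96 + (8−17.42)²/17.42 + (20−14.62)²/14.62 + (26−28.23)²/28.23 + (18−20.53)²/20.53 + (22−17.23)²/17.23 + (23−24.81)²/24.81 + (30−18.04)²/18.04 + (5−15.14)²/15.14 = 24.4127
df = 4

test statistic = 24.413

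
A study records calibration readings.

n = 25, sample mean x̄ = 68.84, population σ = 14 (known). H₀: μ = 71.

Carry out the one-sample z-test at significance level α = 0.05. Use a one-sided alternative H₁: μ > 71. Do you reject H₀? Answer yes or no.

reject H₀: no

SE = σ/√n = 14/√25 = 2.8000
z = (x̄−μ₀)/SE = (68.84−71)/2.8000 = -0.7714
p-value (one-sided, H₁ greater) = 0.77977
At α=0.05: p ≥ α → fail to reject H₀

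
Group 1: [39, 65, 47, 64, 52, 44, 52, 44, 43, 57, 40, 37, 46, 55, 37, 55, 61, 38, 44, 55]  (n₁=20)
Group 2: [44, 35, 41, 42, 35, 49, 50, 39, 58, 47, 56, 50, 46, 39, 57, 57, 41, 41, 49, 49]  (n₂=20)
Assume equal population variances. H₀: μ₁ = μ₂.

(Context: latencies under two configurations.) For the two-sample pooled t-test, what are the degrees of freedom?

degrees of freedom = 38

df = n₁ + n₂ − 2 = 20 + 20 − 2 = 38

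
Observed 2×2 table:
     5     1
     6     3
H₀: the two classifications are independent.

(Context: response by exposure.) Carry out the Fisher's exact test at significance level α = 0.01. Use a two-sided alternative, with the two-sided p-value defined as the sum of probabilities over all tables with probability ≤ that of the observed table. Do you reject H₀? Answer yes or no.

reject H₀: no

Margins: r₁=6, r₂=9, c₁=11, c₂=4, n=15
p_obs = C(6,5)·C(9,6)/C(15,11); sum pmf over tables with pmf ≤ p_obs
p-value (two-sided) = 0.60440
At α=0.01: p ≥ α → fail to reject H₀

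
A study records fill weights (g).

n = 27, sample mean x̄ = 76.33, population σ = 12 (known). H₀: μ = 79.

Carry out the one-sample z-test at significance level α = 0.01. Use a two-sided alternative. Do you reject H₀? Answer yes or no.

SE = σ/√n = 12/√27 = 2.3094
z = (x̄−μ₀)/SE = (76.33−79)/2.3094 = -1.1561
p-value (two-sided) = 0.24762
At α=0.01: p ≥ α → fail to reject H₀

reject H₀: no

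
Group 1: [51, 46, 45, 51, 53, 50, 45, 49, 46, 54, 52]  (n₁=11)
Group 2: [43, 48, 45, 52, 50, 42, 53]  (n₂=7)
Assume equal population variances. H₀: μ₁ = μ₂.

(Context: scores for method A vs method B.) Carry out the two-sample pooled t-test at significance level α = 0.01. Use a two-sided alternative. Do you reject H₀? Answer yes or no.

reject H₀: no

x̄₁=49.273, s₁=3.289, n₁=11
x̄₂=47.571, s₂=4.353, n₂=7
s_p² = [10·3.289² + 6·4.353²]/16 = 13.8685
SE = √(s_p²·(1/11+1/7)) = 1.8006
t = (49.273−47.571)/1.8006 = 0.9449
df = 16
p-value (two-sided) = 0.35877
At α=0.01: p ≥ α → fail to reject H₀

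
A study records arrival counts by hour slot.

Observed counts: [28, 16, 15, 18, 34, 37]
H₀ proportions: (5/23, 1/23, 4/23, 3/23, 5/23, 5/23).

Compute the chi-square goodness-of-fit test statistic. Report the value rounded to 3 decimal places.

n = 148; E_i = n·p_i = [32.17, 6.43, 25.74, 19.30, 32.17, 32.17]
χ² = (28−32.17)²/32.17 + (16−6.43)²/6.43 + (15−25.74)²/25.74 + (18−19.30)²/19.30 + (34−32.17)²/32.17 + (37−32.17)²/32.17 = 20.1564
df = 5

test statistic = 20.156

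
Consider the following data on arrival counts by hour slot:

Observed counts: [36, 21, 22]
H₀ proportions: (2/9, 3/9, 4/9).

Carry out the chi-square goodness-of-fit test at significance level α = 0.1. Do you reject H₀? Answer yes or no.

reject H₀: yes

n = 79; E_i = n·p_i = [17.56, 26.33, 35.11]
χ² = (36−17.56)²/17.56 + (21−26.33)²/26.33 + (22−35.11)²/35.11 = 25.3544
df = 2
p-value (upper-tail) = 0.00000
At α=0.1: p < α → reject H₀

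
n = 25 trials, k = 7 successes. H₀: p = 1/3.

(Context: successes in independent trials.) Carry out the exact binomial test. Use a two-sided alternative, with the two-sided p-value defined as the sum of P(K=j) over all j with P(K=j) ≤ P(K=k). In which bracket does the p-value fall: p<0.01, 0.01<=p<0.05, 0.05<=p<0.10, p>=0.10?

p-value bracket: p>=0.10

Exact binomial: n=25, k=7, p₀=1/3=0.3333
P(X=j) = C(n,j)·p₀^j·(1−p₀)^(n−j); p = Σ P(X=j) over j with P(X=j) ≤ P(X=7)
p-value (two-sided) = 0.67467
→ bracket: p>=0.10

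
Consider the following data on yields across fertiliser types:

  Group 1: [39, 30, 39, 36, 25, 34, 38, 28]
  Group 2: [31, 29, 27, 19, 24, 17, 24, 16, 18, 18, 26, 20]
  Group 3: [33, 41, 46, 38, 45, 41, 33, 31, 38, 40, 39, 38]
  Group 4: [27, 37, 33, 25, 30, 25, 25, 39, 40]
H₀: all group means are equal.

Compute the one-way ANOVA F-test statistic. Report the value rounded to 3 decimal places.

test statistic = 19.569

Group means [33.62, 22.42, 38.58, 31.22], grand mean 31.268
SSB = Σnᵢ(x̄ᵢ−x̄)² = 1626.785; SSW = ΣΣ(x−x̄ᵢ)² = 1025.264
MSB = 1626.785/3 = 542.2616; MSW = 1025.264/37 = 27.7098
F = MSB/MSW = 19.5693
df = (3, 37)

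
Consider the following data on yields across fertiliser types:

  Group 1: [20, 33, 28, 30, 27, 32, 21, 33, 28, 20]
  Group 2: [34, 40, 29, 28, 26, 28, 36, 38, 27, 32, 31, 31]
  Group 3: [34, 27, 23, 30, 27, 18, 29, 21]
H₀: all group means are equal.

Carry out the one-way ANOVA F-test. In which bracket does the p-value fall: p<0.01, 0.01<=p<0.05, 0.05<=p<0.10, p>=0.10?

Group means [27.20, 31.67, 26.12], grand mean 28.700
SSB = Σnᵢ(x̄ᵢ−x̄)² = 181.158; SSW = ΣΣ(x−x̄ᵢ)² = 653.142
MSB = 181.158/2 = 90.5792; MSW = 653.142/27 = 24.1904
F = MSB/MSW = 3.7444
df = (2, 27)
p-value (upper-tail) = 0.03671
→ bracket: 0.01<=p<0.05

p-value bracket: 0.01<=p<0.05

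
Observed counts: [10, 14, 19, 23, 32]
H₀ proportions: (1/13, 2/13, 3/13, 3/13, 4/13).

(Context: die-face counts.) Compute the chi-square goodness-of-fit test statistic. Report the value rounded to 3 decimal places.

n = 98; E_i = n·p_i = [7.54, 15.08, 22.62, 22.62, 30.15]
χ² = (10−7.54)²/7.54 + (14−15.08)²/15.08 + (19−22.62)²/22.62 + (23−22.62)²/22.62 + (32−30.15)²/30.15 = 1.5782
df = 4

test statistic = 1.578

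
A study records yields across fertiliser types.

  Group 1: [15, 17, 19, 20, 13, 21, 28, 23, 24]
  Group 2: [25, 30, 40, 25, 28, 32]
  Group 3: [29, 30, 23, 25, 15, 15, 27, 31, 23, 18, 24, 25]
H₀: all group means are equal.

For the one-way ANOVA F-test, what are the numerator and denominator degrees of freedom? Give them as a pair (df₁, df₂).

k = 3 groups, N = 27 total
df = (k−1, N−k) = (3−1, 27−3) = (2, 24)

degrees of freedom = [2, 24]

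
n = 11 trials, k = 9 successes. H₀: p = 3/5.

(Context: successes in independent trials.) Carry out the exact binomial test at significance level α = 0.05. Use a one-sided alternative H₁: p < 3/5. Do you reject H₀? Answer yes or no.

Exact binomial: n=11, k=9, p₀=3/5=0.6000
P(X≤9) from Σ C(n,i)·p₀^i·(1−p₀)^(n−i)
p-value (one-sided, H₁ less) = 0.96977
At α=0.05: p ≥ α → fail to reject H₀

reject H₀: no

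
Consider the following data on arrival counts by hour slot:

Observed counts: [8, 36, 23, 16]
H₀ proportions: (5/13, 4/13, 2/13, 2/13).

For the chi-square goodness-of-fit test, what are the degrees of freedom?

df = k − 1 = 4 − 1 = 3

degrees of freedom = 3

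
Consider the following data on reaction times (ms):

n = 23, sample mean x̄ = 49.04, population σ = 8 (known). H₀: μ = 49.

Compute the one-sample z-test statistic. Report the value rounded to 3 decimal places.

test statistic = 0.024

SE = σ/√n = 8/√23 = 1.6681
z = (x̄−μ₀)/SE = (49.04−49)/1.6681 = 0.0240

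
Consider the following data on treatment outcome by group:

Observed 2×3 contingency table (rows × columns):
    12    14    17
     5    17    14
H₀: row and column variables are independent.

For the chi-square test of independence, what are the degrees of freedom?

df = (r−1)(c−1) = (2−1)·(3−1) = 2

degrees of freedom = 2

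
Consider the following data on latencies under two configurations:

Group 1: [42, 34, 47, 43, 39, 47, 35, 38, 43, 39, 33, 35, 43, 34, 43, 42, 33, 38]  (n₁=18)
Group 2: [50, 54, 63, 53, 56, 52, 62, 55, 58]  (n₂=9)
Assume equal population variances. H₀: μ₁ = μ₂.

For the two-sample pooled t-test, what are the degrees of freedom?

degrees of freedom = 25

df = n₁ + n₂ − 2 = 18 + 9 − 2 = 25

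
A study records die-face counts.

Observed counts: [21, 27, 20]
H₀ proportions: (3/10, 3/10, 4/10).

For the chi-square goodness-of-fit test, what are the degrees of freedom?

degrees of freedom = 2

df = k − 1 = 3 − 1 = 2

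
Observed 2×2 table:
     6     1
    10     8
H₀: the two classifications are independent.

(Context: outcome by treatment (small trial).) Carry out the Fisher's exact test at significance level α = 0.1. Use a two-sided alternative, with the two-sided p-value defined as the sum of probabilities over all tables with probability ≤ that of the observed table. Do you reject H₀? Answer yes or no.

reject H₀: no

Margins: r₁=7, r₂=18, c₁=16, c₂=9, n=25
p_obs = C(7,6)·C(18,10)/C(25,16); sum pmf over tables with pmf ≤ p_obs
p-value (two-sided) = 0.35484
At α=0.1: p ≥ α → fail to reject H₀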